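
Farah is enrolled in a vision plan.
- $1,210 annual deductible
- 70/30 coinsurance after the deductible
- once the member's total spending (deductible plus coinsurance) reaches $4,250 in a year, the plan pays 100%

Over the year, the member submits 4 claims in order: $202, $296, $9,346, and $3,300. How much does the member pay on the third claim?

Claim 1 — $202: entire amount goes to the deductible. Member pays $202; OOP now $202.
Claim 2 — $296: entire amount goes to the deductible. Cost to member: $296. OOP to date $498.
Claim 3 — $9,346: $712 to deductible, leaving $8,634; coinsurance $8,634 × 30% = $2,590.20. Cost to member: $3,302.20. OOP to date $3,800.20.

$3,302.20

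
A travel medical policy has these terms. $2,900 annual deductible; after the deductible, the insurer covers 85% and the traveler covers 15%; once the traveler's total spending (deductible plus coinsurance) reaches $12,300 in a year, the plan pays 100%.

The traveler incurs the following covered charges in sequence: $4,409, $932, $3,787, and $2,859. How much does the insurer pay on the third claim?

#1 ($4,409): $2,900 to deductible, leaving $1,509; traveler's 15% is $226.35. Cost to traveler: $3,126.35. OOP to date $3,126.35. Insurer: $4,409 − $3,126.35 = $1,282.65.
#2 ($932): 15% coinsurance on $932 = $139.80. Traveler owes $139.80 (running OOP $3,266.15). Plan pays $932 − $139.80 = $792.20.
#3 ($3,787): deductible already satisfied, so traveler's share is 15% × $3,787 = $568.05. Traveler owes $568.05 (running OOP $3,834.20). Plan pays $3,787 − $568.05 = $3,218.95.

$3,218.95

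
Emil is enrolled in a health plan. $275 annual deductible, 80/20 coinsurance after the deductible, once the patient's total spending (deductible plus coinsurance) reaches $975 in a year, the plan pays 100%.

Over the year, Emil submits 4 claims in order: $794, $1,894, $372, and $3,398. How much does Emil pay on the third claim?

Bill 1, $794: $275 to deductible, leaving $519; patient's 20% is $103.80. Patient pays $378.80; OOP now $378.80.
Bill 2, $1,894: deductible already satisfied, so patient's share is 20% × $1,894 = $378.80. Patient pays $378.80; OOP now $757.60.
Bill 3, $372: deductible already satisfied, so patient's share is 20% × $372 = $74.40. Patient owes $74.40 (running OOP $832).

$74.40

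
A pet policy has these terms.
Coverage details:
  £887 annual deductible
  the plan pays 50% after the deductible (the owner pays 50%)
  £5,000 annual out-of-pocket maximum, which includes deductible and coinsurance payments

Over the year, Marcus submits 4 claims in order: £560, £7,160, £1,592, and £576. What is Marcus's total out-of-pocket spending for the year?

£5,000

Claim 1 (£560): entire amount goes to the deductible. Owner pays £560; OOP now £560.
Claim 2 (£7,160): £327 finishes the deductible; £6,833 goes to coinsurance; 50% of £6,833 = £3,416.50. Owner pays £3,743.50; OOP now £4,303.50.
Claim 3 (£1,592): deductible met; 50% of £1,592 = £796. OOP would hit £5,099.50 > £5,000, so the cap limits the owner to £5,000 − £4,303.50 = £696.50.
Claim 4 (£576): deductible already satisfied, so owner's share is 50% × £576 = £288. Adding that to £5,000 gives £5,288, past the £5,000 cap; owner pays only £5,000 − £5,000 = £0.
Total paid by the owner: £560 + £3,743.50 + £696.50 + £0 = £5,000.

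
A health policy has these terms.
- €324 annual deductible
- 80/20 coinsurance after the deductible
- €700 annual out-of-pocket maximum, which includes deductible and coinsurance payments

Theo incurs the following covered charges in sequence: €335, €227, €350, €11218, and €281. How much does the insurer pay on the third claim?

€280

Claim 1 — €335: deductible takes €324, €11 remains; 20% of €11 = €2.20. Patient owes €326.20 (running OOP €326.20). Insurer: €335 − €326.20 = €8.80.
Claim 2 — €227: 20% coinsurance on €227 = €45.40. Cost to patient: €45.40. OOP to date €371.60. Plan pays €227 − €45.40 = €181.60.
Claim 3 — €350: deductible met; 20% of €350 = €70. Cost to patient: €70. OOP to date €441.60. Plan pays €350 − €70 = €280.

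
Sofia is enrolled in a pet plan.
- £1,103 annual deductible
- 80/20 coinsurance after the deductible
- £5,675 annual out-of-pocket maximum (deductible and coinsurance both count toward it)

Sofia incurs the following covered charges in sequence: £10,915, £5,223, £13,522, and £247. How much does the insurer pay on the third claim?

£11,957

Claim 1 — £10,915: deductible takes £1,103, £9,812 remains; coinsurance £9,812 × 20% = £1,962.40. Cost to owner: £3,065.40. OOP to date £3,065.40. Plan pays £10,915 − £3,065.40 = £7,849.60.
Claim 2 — £5,223: deductible met; 20% of £5,223 = £1,044.60. Cost to owner: £1,044.60. OOP to date £4,110. Insurer: £5,223 − £1,044.60 = £4,178.40.
Claim 3 — £13,522: deductible already satisfied, so owner's share is 20% × £13,522 = £2,704.40. OOP would hit £6,814.40 > £5,675, so the cap limits the owner to £5,675 − £4,110 = £1,565. Plan pays £13,522 − £1,565 = £11,957.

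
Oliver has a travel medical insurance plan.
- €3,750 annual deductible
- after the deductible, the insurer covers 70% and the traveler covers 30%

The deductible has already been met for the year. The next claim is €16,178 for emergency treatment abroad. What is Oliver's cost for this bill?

The deductible is already satisfied, so the full bill goes to coinsurance.
30% of €16,178 = €4,853.40 falls to the traveler.

€4,853.40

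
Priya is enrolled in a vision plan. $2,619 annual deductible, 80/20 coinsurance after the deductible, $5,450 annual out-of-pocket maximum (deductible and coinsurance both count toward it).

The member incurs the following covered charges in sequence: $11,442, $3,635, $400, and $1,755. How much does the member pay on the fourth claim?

$259.40

Bill 1, $11,442: $2,619 finishes the deductible; $8,823 goes to coinsurance; member's 20% is $1,764.60. Member pays $4,383.60; OOP now $4,383.60.
Bill 2, $3,635: deductible already satisfied, so member's share is 20% × $3,635 = $727. Member pays $727; OOP now $5,110.60.
Bill 3, $400: 20% coinsurance on $400 = $80. Cost to member: $80. OOP to date $5,190.60.
Bill 4, $1,755: 20% coinsurance on $1,755 = $351. Adding that to $5,190.60 gives $5,541.60, past the $5,450 cap; member pays only $5,450 − $5,190.60 = $259.40.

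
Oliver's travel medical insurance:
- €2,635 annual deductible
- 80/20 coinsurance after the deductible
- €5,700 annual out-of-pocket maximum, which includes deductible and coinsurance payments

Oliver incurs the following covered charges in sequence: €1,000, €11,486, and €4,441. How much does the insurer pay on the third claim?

Claim 1 — €1,000: entire amount goes to the deductible. Traveler owes €1,000 (running OOP €1,000). Plan pays €1,000 − €1,000 = €0.
Claim 2 — €11,486: deductible takes €1,635, €9,851 remains; coinsurance €9,851 × 20% = €1,970.20. Traveler pays €3,605.20; OOP now €4,605.20. Insurer: €11,486 − €3,605.20 = €7,880.80.
Claim 3 — €4,441: 20% coinsurance on €4,441 = €888.20. Traveler owes €888.20 (running OOP €5,493.40). Plan pays €4,441 − €888.20 = €3,552.80.

€3,552.80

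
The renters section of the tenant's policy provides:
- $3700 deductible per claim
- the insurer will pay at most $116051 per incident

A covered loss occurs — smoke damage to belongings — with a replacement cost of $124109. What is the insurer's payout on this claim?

$116051

Less the $3700 deductible: $124109 − $3700 = $120409.
Since $120409 > $116051, the payout is capped at $116051.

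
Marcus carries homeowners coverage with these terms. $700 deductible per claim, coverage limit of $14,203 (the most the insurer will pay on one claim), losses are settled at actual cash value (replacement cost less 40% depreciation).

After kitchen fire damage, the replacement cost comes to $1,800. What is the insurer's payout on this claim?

Actual cash value after 40% depreciation: $1,800 × 60% = $1,080.
Less the $700 deductible: $1,080 − $700 = $380.
$380 is within the $14,203 limit, so the insurer pays $380.

$380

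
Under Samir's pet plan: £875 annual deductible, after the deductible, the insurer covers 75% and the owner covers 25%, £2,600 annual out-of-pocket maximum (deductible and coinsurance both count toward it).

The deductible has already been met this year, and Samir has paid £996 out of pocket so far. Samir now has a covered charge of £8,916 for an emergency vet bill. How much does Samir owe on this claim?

With the deductible met, the entire £8,916 is subject to coinsurance.
Coinsurance: £8,916 × 25% = £2,229.
Adding £2,229 to the £996 already spent would give £3,225, which exceeds the £2,600 cap; the owner pays just £2,600 − £996 = £1,604.

£1,604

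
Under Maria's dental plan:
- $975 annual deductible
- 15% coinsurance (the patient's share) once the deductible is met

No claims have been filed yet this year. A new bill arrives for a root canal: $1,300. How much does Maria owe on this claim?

Deductible not yet touched, so the first $975 of the bill goes to the deductible.
After the $975 deductible portion, $1,300 − $975 = $325 is subject to coinsurance.
Coinsurance: $325 × 15% = $48.75.
That puts the patient's cost at $975 + $48.75 = $1,023.75.

$1,023.75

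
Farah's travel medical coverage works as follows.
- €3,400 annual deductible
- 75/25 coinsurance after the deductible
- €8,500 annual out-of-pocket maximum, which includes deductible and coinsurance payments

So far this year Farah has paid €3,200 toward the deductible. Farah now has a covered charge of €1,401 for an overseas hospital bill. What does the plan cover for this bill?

€900.75

Deductible still to meet: €3,400 − €3,200 = €200.
That leaves €1,401 − €200 = €1,201 for coinsurance.
Traveler's 25% share of €1,201 is €300.25.
Traveler responsibility before any cap: €200 + €300.25 = €500.25.
Year-to-date out-of-pocket becomes €3,200 + €500.25 = €3,700.25, still under the €8,500 maximum, so no cap applies.
The insurer covers the remainder: €1,401 − €500.25 = €900.75.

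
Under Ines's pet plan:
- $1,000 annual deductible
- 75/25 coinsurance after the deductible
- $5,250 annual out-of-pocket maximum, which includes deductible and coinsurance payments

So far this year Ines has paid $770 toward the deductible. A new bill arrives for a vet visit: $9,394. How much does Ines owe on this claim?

$2,521

Deductible still to meet: $1,000 − $770 = $230.
The remaining $9,164 (= $9,394 − $230) moves to coinsurance.
25% of $9,164 = $2,291 falls to the owner.
Owner responsibility before any cap: $230 + $2,291 = $2,521.
Total out-of-pocket so far would be $770 + $2,521 = $3,291, below the $5,250 cap — no reduction.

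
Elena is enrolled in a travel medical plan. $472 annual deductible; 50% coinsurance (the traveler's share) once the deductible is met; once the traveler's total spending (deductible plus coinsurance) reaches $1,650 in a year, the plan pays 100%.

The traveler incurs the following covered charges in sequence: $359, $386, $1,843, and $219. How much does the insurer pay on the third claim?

Bill 1, $359: entire amount goes to the deductible. Traveler pays $359; OOP now $359. Insurer: $359 − $359 = $0.
Bill 2, $386: deductible takes $113, $273 remains; 50% of $273 = $136.50. Cost to traveler: $249.50. OOP to date $608.50. Plan pays $386 − $249.50 = $136.50.
Bill 3, $1,843: deductible already satisfied, so traveler's share is 50% × $1,843 = $921.50. Cost to traveler: $921.50. OOP to date $1,530. Insurer: $1,843 − $921.50 = $921.50.

$921.50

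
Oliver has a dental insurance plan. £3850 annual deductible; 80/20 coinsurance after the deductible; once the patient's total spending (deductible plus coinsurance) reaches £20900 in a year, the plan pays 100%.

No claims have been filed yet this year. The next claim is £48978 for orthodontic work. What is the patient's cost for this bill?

Nothing has been paid toward the £3850 deductible, so the first £3850 of this charge is applied there.
The remaining £45128 (= £48978 − £3850) moves to coinsurance.
Coinsurance: £45128 × 20% = £9025.60.
That puts the patient's cost at £3850 + £9025.60 = £12875.60 before any cap.
Year-to-date out-of-pocket becomes £0 + £12875.60 = £12875.60, still under the £20900 maximum, so no cap applies.

£12875.60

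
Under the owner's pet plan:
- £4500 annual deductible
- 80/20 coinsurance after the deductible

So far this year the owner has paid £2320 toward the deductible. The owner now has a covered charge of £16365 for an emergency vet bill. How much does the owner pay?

£5017

Deductible still to meet: £4500 − £2320 = £2180.
That leaves £16365 − £2180 = £14185 for coinsurance.
Coinsurance: £14185 × 20% = £2837.
That puts the owner's cost at £2180 + £2837 = £5017.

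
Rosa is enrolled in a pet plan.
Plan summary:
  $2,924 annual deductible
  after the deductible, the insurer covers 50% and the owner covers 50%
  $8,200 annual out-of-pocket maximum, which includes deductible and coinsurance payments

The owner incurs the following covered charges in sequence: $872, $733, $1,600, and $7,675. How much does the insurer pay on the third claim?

Bill 1, $872: entire amount goes to the deductible. Owner owes $872 (running OOP $872). Insurer: $872 − $872 = $0.
Bill 2, $733: fully absorbed by the deductible. Owner owes $733 (running OOP $1,605). Insurer: $733 − $733 = $0.
Bill 3, $1,600: $1,319 to deductible, leaving $281; owner's 50% is $140.50. Cost to owner: $1,459.50. OOP to date $3,064.50. Insurer: $1,600 − $1,459.50 = $140.50.

$140.50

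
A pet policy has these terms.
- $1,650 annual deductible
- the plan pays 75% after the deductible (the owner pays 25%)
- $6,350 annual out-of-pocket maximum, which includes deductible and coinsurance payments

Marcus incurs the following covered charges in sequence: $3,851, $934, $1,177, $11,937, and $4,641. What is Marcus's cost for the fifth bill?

#1 ($3,851): deductible takes $1,650, $2,201 remains; coinsurance $2,201 × 25% = $550.25. Owner pays $2,200.25; OOP now $2,200.25.
#2 ($934): 25% coinsurance on $934 = $233.50. Owner owes $233.50 (running OOP $2,433.75).
#3 ($1,177): 25% coinsurance on $1,177 = $294.25. Owner pays $294.25; OOP now $2,728.
#4 ($11,937): 25% coinsurance on $11,937 = $2,984.25. Owner pays $2,984.25; OOP now $5,712.25.
#5 ($4,641): 25% coinsurance on $4,641 = $1,160.25. That would push OOP to $6,872.50, over the $6,350 cap, so owner pays $6,350 − $5,712.25 = $637.75.

$637.75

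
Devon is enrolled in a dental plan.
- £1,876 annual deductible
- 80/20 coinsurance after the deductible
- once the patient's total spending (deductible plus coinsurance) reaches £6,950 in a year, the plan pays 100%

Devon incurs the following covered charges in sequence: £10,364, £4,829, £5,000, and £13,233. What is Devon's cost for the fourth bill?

£1,410.60

#1 (£10,364): £1,876 finishes the deductible; £8,488 goes to coinsurance; coinsurance £8,488 × 20% = £1,697.60. Patient pays £3,573.60; OOP now £3,573.60.
#2 (£4,829): deductible met; 20% of £4,829 = £965.80. Cost to patient: £965.80. OOP to date £4,539.40.
#3 (£5,000): deductible already satisfied, so patient's share is 20% × £5,000 = £1,000. Patient owes £1,000 (running OOP £5,539.40).
#4 (£13,233): deductible met; 20% of £13,233 = £2,646.60. Adding that to £5,539.40 gives £8,186, past the £6,950 cap; patient pays only £6,950 − £5,539.40 = £1,410.60.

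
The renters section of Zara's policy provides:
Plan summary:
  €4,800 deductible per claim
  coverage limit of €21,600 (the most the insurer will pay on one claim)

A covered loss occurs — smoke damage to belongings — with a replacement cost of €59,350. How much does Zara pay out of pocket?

€37,750

Less the €4,800 deductible: €59,350 − €4,800 = €54,550.
Since €54,550 > €21,600, the payout is capped at €21,600.
Out of pocket: €59,350 − €21,600 = €37,750.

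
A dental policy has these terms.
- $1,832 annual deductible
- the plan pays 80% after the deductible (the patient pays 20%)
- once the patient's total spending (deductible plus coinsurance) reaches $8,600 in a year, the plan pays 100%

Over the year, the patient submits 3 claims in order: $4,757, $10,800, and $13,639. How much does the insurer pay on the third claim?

Claim 1 ($4,757): $1,832 finishes the deductible; $2,925 goes to coinsurance; 20% of $2,925 = $585. Patient owes $2,417 (running OOP $2,417). Insurer: $4,757 − $2,417 = $2,340.
Claim 2 ($10,800): 20% coinsurance on $10,800 = $2,160. Patient pays $2,160; OOP now $4,577. Plan pays $10,800 − $2,160 = $8,640.
Claim 3 ($13,639): deductible already satisfied, so patient's share is 20% × $13,639 = $2,727.80. Patient owes $2,727.80 (running OOP $7,304.80). Insurer: $13,639 − $2,727.80 = $10,911.20.

$10,911.20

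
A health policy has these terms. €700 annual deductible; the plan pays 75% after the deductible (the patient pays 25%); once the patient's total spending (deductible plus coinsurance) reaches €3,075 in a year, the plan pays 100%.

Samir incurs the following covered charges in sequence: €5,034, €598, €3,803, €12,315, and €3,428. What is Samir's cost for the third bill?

€950.75

Claim 1 — €5,034: €700 to deductible, leaving €4,334; 25% of €4,334 = €1,083.50. Patient pays €1,783.50; OOP now €1,783.50.
Claim 2 — €598: 25% coinsurance on €598 = €149.50. Patient pays €149.50; OOP now €1,933.
Claim 3 — €3,803: deductible met; 25% of €3,803 = €950.75. Patient pays €950.75; OOP now €2,883.75.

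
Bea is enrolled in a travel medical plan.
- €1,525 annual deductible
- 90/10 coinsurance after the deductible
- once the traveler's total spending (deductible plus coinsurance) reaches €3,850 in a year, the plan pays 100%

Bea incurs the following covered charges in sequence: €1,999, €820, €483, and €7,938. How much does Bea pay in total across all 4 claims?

€2,496.50

Bill 1, €1,999: €1,525 to deductible, leaving €474; traveler's 10% is €47.40. Cost to traveler: €1,572.40. OOP to date €1,572.40.
Bill 2, €820: 10% coinsurance on €820 = €82. Traveler owes €82 (running OOP €1,654.40).
Bill 3, €483: deductible met; 10% of €483 = €48.30. Traveler pays €48.30; OOP now €1,702.70.
Bill 4, €7,938: 10% coinsurance on €7,938 = €793.80. Cost to traveler: €793.80. OOP to date €2,496.50.
Summing the traveler's payments: €1,572.40 + €82 + €48.30 + €793.80 = €2,496.50.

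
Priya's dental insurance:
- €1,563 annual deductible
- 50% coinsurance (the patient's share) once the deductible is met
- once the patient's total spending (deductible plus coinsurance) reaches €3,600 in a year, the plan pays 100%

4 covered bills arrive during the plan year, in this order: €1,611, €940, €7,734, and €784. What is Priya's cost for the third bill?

Claim 1 — €1,611: €1,563 finishes the deductible; €48 goes to coinsurance; coinsurance €48 × 50% = €24. Patient owes €1,587 (running OOP €1,587).
Claim 2 — €940: 50% coinsurance on €940 = €470. Patient pays €470; OOP now €2,057.
Claim 3 — €7,734: deductible already satisfied, so patient's share is 50% × €7,734 = €3,867. OOP would hit €5,924 > €3,600, so the cap limits the patient to €3,600 − €2,057 = €1,543.

€1,543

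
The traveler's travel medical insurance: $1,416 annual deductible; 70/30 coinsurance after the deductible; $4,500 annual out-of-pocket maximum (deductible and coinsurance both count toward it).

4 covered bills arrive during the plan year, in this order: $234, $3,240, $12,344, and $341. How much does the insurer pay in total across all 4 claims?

#1 ($234): entire amount goes to the deductible. Cost to traveler: $234. OOP to date $234. Insurer: $234 − $234 = $0.
#2 ($3,240): deductible takes $1,182, $2,058 remains; 30% of $2,058 = $617.40. Traveler owes $1,799.40 (running OOP $2,033.40). Insurer: $3,240 − $1,799.40 = $1,440.60.
#3 ($12,344): deductible met; 30% of $12,344 = $3,703.20. OOP would hit $5,736.60 > $4,500, so the cap limits the traveler to $4,500 − $2,033.40 = $2,466.60. Insurer: $12,344 − $2,466.60 = $9,877.40.
#4 ($341): deductible met; 30% of $341 = $102.30. Adding that to $4,500 gives $4,602.30, past the $4,500 cap; traveler pays only $4,500 − $4,500 = $0. Plan pays $341 − $0 = $341.
Insurer total = bills − traveler's total = $16,159 − $4,500 = $11,659.

$11,659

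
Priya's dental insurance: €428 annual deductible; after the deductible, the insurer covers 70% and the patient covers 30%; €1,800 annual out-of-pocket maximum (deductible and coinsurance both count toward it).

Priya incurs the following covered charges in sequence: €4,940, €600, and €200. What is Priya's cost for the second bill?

Claim 1 (€4,940): deductible takes €428, €4,512 remains; coinsurance €4,512 × 30% = €1,353.60. Cost to patient: €1,781.60. OOP to date €1,781.60.
Claim 2 (€600): deductible met; 30% of €600 = €180. That would push OOP to €1,961.60, over the €1,800 cap, so patient pays €1,800 − €1,781.60 = €18.40.

€18.40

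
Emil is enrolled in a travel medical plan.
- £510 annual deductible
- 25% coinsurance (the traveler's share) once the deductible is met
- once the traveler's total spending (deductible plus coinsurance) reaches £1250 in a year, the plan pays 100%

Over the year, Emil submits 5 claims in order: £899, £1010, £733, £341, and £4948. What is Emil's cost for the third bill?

Bill 1, £899: £510 finishes the deductible; £389 goes to coinsurance; traveler's 25% is £97.25. Traveler owes £607.25 (running OOP £607.25).
Bill 2, £1010: deductible met; 25% of £1010 = £252.50. Cost to traveler: £252.50. OOP to date £859.75.
Bill 3, £733: 25% coinsurance on £733 = £183.25. Traveler pays £183.25; OOP now £1043.

£183.25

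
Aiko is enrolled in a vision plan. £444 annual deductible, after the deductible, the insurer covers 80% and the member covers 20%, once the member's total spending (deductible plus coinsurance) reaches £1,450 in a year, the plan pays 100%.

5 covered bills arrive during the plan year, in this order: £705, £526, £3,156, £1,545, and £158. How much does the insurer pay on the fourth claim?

£1,327.60

Claim 1 — £705: £444 finishes the deductible; £261 goes to coinsurance; 20% of £261 = £52.20. Cost to member: £496.20. OOP to date £496.20. Insurer: £705 − £496.20 = £208.80.
Claim 2 — £526: 20% coinsurance on £526 = £105.20. Member pays £105.20; OOP now £601.40. Insurer: £526 − £105.20 = £420.80.
Claim 3 — £3,156: deductible already satisfied, so member's share is 20% × £3,156 = £631.20. Member pays £631.20; OOP now £1,232.60. Plan pays £3,156 − £631.20 = £2,524.80.
Claim 4 — £1,545: deductible met; 20% of £1,545 = £309. OOP would hit £1,541.60 > £1,450, so the cap limits the member to £1,450 − £1,232.60 = £217.40. Plan pays £1,545 − £217.40 = £1,327.60.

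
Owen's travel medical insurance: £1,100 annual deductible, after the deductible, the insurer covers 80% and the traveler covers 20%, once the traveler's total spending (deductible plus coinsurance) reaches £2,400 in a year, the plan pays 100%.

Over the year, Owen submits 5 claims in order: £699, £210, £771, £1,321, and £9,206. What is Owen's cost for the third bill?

#1 (£699): fully absorbed by the deductible. Traveler owes £699 (running OOP £699).
#2 (£210): all of it applies to the deductible. Cost to traveler: £210. OOP to date £909.
#3 (£771): £191 to deductible, leaving £580; 20% of £580 = £116. Cost to traveler: £307. OOP to date £1,216.

£307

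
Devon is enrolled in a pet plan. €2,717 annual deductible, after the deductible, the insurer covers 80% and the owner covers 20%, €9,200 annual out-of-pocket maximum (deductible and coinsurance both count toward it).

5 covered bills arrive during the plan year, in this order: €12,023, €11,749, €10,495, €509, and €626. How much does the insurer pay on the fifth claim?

Bill 1, €12,023: €2,717 to deductible, leaving €9,306; 20% of €9,306 = €1,861.20. Owner pays €4,578.20; OOP now €4,578.20. Insurer: €12,023 − €4,578.20 = €7,444.80.
Bill 2, €11,749: 20% coinsurance on €11,749 = €2,349.80. Cost to owner: €2,349.80. OOP to date €6,928. Plan pays €11,749 − €2,349.80 = €9,399.20.
Bill 3, €10,495: deductible already satisfied, so owner's share is 20% × €10,495 = €2,099. Cost to owner: €2,099. OOP to date €9,027. Insurer: €10,495 − €2,099 = €8,396.
Bill 4, €509: 20% coinsurance on €509 = €101.80. Owner pays €101.80; OOP now €9,128.80. Insurer: €509 − €101.80 = €407.20.
Bill 5, €626: 20% coinsurance on €626 = €125.20. Adding that to €9,128.80 gives €9,254, past the €9,200 cap; owner pays only €9,200 − €9,128.80 = €71.20. Insurer: €626 − €71.20 = €554.80.

€554.80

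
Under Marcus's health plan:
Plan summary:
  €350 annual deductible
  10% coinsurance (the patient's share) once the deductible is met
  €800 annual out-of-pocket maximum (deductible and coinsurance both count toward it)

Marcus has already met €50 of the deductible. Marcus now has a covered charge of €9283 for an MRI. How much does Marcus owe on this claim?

€50 of the €350 deductible is already met, leaving €300.
The remaining €8983 (= €9283 − €300) moves to coinsurance.
Patient's 10% share of €8983 is €898.30.
That puts the patient's cost at €300 + €898.30 = €1198.30 before any cap.
Adding €1198.30 to the €50 already spent would give €1248.30, which exceeds the €800 cap; the patient pays just €800 − €50 = €750.

€750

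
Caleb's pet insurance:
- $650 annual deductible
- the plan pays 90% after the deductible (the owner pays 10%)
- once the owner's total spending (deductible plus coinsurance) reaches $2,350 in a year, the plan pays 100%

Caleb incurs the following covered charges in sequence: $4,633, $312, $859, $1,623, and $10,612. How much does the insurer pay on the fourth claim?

#1 ($4,633): deductible takes $650, $3,983 remains; coinsurance $3,983 × 10% = $398.30. Owner pays $1,048.30; OOP now $1,048.30. Plan pays $4,633 − $1,048.30 = $3,584.70.
#2 ($312): deductible already satisfied, so owner's share is 10% × $312 = $31.20. Owner pays $31.20; OOP now $1,079.50. Insurer: $312 − $31.20 = $280.80.
#3 ($859): deductible met; 10% of $859 = $85.90. Owner owes $85.90 (running OOP $1,165.40). Plan pays $859 − $85.90 = $773.10.
#4 ($1,623): 10% coinsurance on $1,623 = $162.30. Cost to owner: $162.30. OOP to date $1,327.70. Insurer: $1,623 − $162.30 = $1,460.70.

$1,460.70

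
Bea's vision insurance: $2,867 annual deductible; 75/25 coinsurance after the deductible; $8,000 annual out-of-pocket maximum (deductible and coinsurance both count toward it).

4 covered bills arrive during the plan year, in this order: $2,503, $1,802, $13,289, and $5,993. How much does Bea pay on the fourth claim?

$1,451.25

#1 ($2,503): entire amount goes to the deductible. Member owes $2,503 (running OOP $2,503).
#2 ($1,802): $364 to deductible, leaving $1,438; 25% of $1,438 = $359.50. Member owes $723.50 (running OOP $3,226.50).
#3 ($13,289): deductible met; 25% of $13,289 = $3,322.25. Member owes $3,322.25 (running OOP $6,548.75).
#4 ($5,993): deductible met; 25% of $5,993 = $1,498.25. OOP would hit $8,047 > $8,000, so the cap limits the member to $8,000 − $6,548.75 = $1,451.25.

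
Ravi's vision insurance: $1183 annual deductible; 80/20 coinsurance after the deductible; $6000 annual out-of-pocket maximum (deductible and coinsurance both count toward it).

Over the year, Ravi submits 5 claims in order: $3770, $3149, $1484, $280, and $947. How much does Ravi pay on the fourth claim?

Bill 1, $3770: $1183 finishes the deductible; $2587 goes to coinsurance; coinsurance $2587 × 20% = $517.40. Member pays $1700.40; OOP now $1700.40.
Bill 2, $3149: deductible met; 20% of $3149 = $629.80. Member pays $629.80; OOP now $2330.20.
Bill 3, $1484: deductible met; 20% of $1484 = $296.80. Cost to member: $296.80. OOP to date $2627.
Bill 4, $280: deductible already satisfied, so member's share is 20% × $280 = $56. Member owes $56 (running OOP $2683).

$56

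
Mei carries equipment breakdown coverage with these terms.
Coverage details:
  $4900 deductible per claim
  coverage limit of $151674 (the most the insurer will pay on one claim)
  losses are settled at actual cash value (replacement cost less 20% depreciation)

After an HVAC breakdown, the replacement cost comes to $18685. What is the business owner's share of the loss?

$8637

Actual cash value after 20% depreciation: $18685 × 80% = $14948.
Subtract the deductible: $14948 − $4900 = $10048.
That's under the $151674 cap, so the insurer reimburses the full $10048.
Business owner's share is the uncovered remainder: $18685 − $10048 = $8637.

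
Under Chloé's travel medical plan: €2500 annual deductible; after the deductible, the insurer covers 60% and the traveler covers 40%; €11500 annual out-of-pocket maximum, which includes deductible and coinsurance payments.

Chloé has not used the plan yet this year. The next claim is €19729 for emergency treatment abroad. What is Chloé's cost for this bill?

€9391.60

Deductible not yet touched, so the first €2500 of the bill goes to the deductible.
After the €2500 deductible portion, €19729 − €2500 = €17229 is subject to coinsurance.
Coinsurance: €17229 × 40% = €6891.60.
Traveler responsibility before any cap: €2500 + €6891.60 = €9391.60.
Year-to-date out-of-pocket becomes €0 + €9391.60 = €9391.60, still under the €11500 maximum, so no cap applies.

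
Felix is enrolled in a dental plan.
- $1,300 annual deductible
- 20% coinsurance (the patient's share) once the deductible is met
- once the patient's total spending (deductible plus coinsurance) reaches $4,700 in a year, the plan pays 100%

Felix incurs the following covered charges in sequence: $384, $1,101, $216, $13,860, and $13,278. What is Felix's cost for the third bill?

$43.20

Claim 1 ($384): all of it applies to the deductible. Patient owes $384 (running OOP $384).
Claim 2 ($1,101): $916 finishes the deductible; $185 goes to coinsurance; 20% of $185 = $37. Patient pays $953; OOP now $1,337.
Claim 3 ($216): deductible already satisfied, so patient's share is 20% × $216 = $43.20. Patient pays $43.20; OOP now $1,380.20.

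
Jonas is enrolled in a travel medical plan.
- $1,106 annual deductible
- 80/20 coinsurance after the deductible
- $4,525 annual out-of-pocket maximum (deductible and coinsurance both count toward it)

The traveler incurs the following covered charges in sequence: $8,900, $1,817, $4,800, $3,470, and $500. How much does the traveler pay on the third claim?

$960

Claim 1 — $8,900: $1,106 to deductible, leaving $7,794; coinsurance $7,794 × 20% = $1,558.80. Traveler owes $2,664.80 (running OOP $2,664.80).
Claim 2 — $1,817: deductible already satisfied, so traveler's share is 20% × $1,817 = $363.40. Cost to traveler: $363.40. OOP to date $3,028.20.
Claim 3 — $4,800: 20% coinsurance on $4,800 = $960. Traveler owes $960 (running OOP $3,988.20).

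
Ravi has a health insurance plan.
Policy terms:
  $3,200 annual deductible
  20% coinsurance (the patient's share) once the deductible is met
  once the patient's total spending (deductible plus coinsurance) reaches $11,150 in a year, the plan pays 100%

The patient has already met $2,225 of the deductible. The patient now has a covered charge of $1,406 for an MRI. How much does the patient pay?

$1,061.20

Remaining deductible: $3,200 − $2,225 = $975.
After the $975 deductible portion, $1,406 − $975 = $431 is subject to coinsurance.
Coinsurance: $431 × 20% = $86.20.
That puts the patient's cost at $975 + $86.20 = $1,061.20 before any cap.
Cumulative spending $2,225 + $1,061.20 = $3,286.20 stays under the $11,150 maximum.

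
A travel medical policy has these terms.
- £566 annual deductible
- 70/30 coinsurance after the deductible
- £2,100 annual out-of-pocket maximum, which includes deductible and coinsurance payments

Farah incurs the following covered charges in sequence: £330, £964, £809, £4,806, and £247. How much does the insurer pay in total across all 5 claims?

£5,056

Claim 1 — £330: entire amount goes to the deductible. Cost to traveler: £330. OOP to date £330. Plan pays £330 − £330 = £0.
Claim 2 — £964: £236 finishes the deductible; £728 goes to coinsurance; traveler's 30% is £218.40. Traveler pays £454.40; OOP now £784.40. Insurer: £964 − £454.40 = £509.60.
Claim 3 — £809: deductible already satisfied, so traveler's share is 30% × £809 = £242.70. Cost to traveler: £242.70. OOP to date £1,027.10. Insurer: £809 − £242.70 = £566.30.
Claim 4 — £4,806: 30% coinsurance on £4,806 = £1,441.80. Adding that to £1,027.10 gives £2,468.90, past the £2,100 cap; traveler pays only £2,100 − £1,027.10 = £1,072.90. Insurer: £4,806 − £1,072.90 = £3,733.10.
Claim 5 — £247: deductible already satisfied, so traveler's share is 30% × £247 = £74.10. That would push OOP to £2,174.10, over the £2,100 cap, so traveler pays £2,100 − £2,100 = £0. Plan pays £247 − £0 = £247.
Insurer total: £0 + £509.60 + £566.30 + £3,733.10 + £247 = £5,056.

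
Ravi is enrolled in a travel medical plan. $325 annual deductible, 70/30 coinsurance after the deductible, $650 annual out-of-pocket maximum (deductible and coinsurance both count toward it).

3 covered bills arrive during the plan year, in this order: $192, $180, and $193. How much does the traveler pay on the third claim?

Claim 1 — $192: all of it applies to the deductible. Traveler pays $192; OOP now $192.
Claim 2 — $180: $133 finishes the deductible; $47 goes to coinsurance; 30% of $47 = $14.10. Cost to traveler: $147.10. OOP to date $339.10.
Claim 3 — $193: deductible already satisfied, so traveler's share is 30% × $193 = $57.90. Traveler pays $57.90; OOP now $397.

$57.90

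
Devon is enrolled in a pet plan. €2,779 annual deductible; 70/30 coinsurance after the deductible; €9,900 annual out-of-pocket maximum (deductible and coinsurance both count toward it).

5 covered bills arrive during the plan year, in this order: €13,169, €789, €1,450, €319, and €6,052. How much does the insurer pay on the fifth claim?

€4,236.40

Claim 1 — €13,169: €2,779 finishes the deductible; €10,390 goes to coinsurance; 30% of €10,390 = €3,117. Cost to owner: €5,896. OOP to date €5,896. Insurer: €13,169 − €5,896 = €7,273.
Claim 2 — €789: deductible already satisfied, so owner's share is 30% × €789 = €236.70. Cost to owner: €236.70. OOP to date €6,132.70. Insurer: €789 − €236.70 = €552.30.
Claim 3 — €1,450: 30% coinsurance on €1,450 = €435. Owner owes €435 (running OOP €6,567.70). Insurer: €1,450 − €435 = €1,015.
Claim 4 — €319: 30% coinsurance on €319 = €95.70. Cost to owner: €95.70. OOP to date €6,663.40. Plan pays €319 − €95.70 = €223.30.
Claim 5 — €6,052: deductible met; 30% of €6,052 = €1,815.60. Cost to owner: €1,815.60. OOP to date €8,479. Insurer: €6,052 − €1,815.60 = €4,236.40.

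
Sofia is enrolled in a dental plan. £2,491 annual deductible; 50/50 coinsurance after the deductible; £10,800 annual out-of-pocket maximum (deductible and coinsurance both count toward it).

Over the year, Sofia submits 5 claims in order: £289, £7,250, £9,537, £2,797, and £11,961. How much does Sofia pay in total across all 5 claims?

Claim 1 — £289: entire amount goes to the deductible. Patient owes £289 (running OOP £289).
Claim 2 — £7,250: £2,202 to deductible, leaving £5,048; patient's 50% is £2,524. Patient owes £4,726 (running OOP £5,015).
Claim 3 — £9,537: 50% coinsurance on £9,537 = £4,768.50. Patient owes £4,768.50 (running OOP £9,783.50).
Claim 4 — £2,797: deductible already satisfied, so patient's share is 50% × £2,797 = £1,398.50. That would push OOP to £11,182, over the £10,800 cap, so patient pays £10,800 − £9,783.50 = £1,016.50.
Claim 5 — £11,961: 50% coinsurance on £11,961 = £5,980.50. Adding that to £10,800 gives £16,780.50, past the £10,800 cap; patient pays only £10,800 − £10,800 = £0.
Total paid by the patient: £289 + £4,726 + £4,768.50 + £1,016.50 + £0 = £10,800.

£10,800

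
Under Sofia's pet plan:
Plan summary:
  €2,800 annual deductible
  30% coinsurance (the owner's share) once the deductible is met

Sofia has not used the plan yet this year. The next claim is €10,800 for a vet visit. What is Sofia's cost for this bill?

€5,200

Nothing has been paid toward the €2,800 deductible, so the first €2,800 of this charge is applied there.
The remaining €8,000 (= €10,800 − €2,800) moves to coinsurance.
30% of €8,000 = €2,400 falls to the owner.
Owner responsibility: €2,800 + €2,400 = €5,200.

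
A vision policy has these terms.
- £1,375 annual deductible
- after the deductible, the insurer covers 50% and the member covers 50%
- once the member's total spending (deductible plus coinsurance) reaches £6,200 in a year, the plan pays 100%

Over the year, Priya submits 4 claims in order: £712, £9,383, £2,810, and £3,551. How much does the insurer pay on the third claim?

£2,345

Claim 1 (£712): entire amount goes to the deductible. Member pays £712; OOP now £712. Insurer: £712 − £712 = £0.
Claim 2 (£9,383): deductible takes £663, £8,720 remains; coinsurance £8,720 × 50% = £4,360. Member pays £5,023; OOP now £5,735. Insurer: £9,383 − £5,023 = £4,360.
Claim 3 (£2,810): 50% coinsurance on £2,810 = £1,405. Adding that to £5,735 gives £7,140, past the £6,200 cap; member pays only £6,200 − £5,735 = £465. Insurer: £2,810 − £465 = £2,345.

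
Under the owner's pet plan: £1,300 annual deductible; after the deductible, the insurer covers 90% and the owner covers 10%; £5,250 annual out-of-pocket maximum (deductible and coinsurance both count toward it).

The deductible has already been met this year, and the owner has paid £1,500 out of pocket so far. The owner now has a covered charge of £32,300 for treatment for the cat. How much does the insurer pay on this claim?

The deductible is already satisfied, so the full bill goes to coinsurance.
Owner's 10% share of £32,300 is £3,230.
Total out-of-pocket so far would be £1,500 + £3,230 = £4,730, below the £5,250 cap — no reduction.
The insurer covers the remainder: £32,300 − £3,230 = £29,070.

£29,070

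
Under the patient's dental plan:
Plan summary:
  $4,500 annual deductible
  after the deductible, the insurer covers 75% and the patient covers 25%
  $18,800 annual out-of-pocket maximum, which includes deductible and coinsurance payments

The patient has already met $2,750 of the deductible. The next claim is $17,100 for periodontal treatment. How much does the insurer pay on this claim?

$11,512.50

Remaining deductible: $4,500 − $2,750 = $1,750.
The remaining $15,350 (= $17,100 − $1,750) moves to coinsurance.
25% of $15,350 = $3,837.50 falls to the patient.
Patient responsibility before any cap: $1,750 + $3,837.50 = $5,587.50.
Cumulative spending $2,750 + $5,587.50 = $8,337.50 stays under the $18,800 maximum.
The plan picks up $17,100 − $5,587.50 = $11,512.50.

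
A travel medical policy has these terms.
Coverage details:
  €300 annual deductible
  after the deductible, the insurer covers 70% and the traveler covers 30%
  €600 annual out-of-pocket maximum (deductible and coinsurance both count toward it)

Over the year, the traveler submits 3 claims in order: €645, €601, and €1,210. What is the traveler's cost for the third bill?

#1 (€645): deductible takes €300, €345 remains; coinsurance €345 × 30% = €103.50. Cost to traveler: €403.50. OOP to date €403.50.
#2 (€601): deductible met; 30% of €601 = €180.30. Cost to traveler: €180.30. OOP to date €583.80.
#3 (€1,210): deductible met; 30% of €1,210 = €363. Adding that to €583.80 gives €946.80, past the €600 cap; traveler pays only €600 − €583.80 = €16.20.

€16.20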